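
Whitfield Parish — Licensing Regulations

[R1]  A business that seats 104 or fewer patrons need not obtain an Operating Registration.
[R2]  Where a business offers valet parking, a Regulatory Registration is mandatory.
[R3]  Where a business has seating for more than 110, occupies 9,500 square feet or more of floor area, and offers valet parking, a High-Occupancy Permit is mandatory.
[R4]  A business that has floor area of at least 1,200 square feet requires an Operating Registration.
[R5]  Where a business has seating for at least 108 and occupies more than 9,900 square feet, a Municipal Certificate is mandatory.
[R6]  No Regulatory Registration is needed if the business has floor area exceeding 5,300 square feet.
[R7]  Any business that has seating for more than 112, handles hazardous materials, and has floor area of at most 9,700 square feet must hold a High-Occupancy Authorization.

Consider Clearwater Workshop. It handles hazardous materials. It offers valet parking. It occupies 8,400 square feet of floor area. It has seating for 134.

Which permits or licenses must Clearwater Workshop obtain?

High-Occupancy Authorization, Operating Registration

[R1] seating 134 > 104 → Operating Registration exemption does not apply.
[R2] offers valet parking → Regulatory Registration required.
[R3] seating 134 > 110; floor area 8,400 square feet < 9,500 square feet; offers valet parking → High-Occupancy Permit not required.
[R4] floor area 8,400 square feet ≥ 1,200 square feet → Operating Registration required.
[R5] seating 134 ≥ 108; floor area 8,400 square feet ≤ 9,900 square feet → Municipal Certificate not required.
[R6] floor area 8,400 square feet > 5,300 square feet → exempt from Regulatory Registration.
[R7] seating 134 > 112; handles hazardous materials; floor area 8,400 square feet ≤ 9,700 square feet → High-Occupancy Authorization required.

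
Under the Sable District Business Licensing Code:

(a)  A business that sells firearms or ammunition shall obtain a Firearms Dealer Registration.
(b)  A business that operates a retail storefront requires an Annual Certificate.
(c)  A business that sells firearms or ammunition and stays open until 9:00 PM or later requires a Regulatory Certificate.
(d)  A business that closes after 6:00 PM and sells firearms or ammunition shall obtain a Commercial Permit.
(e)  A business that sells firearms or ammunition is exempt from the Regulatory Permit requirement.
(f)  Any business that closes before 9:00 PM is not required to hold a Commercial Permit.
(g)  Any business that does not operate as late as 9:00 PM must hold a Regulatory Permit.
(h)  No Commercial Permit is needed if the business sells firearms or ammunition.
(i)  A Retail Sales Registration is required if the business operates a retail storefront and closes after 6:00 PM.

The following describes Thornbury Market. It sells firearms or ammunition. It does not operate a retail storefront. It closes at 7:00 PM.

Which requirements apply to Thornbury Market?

(a) sells firearms or ammunition → Firearms Dealer Registration required.
(b) does not operate a retail storefront → Annual Certificate not required.
(c) sells firearms or ammunition; closes 7:00 PM, at/before 9:00 PM → Regulatory Certificate not required.
(d) closes 7:00 PM, after 6:00 PM; sells firearms or ammunition → Commercial Permit required.
(e) sells firearms or ammunition → exempt from Regulatory Permit.
(f) closes 7:00 PM, at/before 9:00 PM → exempt from Commercial Permit.
(g) closes 7:00 PM, at/before 9:00 PM → Regulatory Permit required.
(h) sells firearms or ammunition → exempt from Commercial Permit.
(i) does not operate a retail storefront; closes 7:00 PM, after 6:00 PM → Retail Sales Registration not required.

Firearms Dealer Registration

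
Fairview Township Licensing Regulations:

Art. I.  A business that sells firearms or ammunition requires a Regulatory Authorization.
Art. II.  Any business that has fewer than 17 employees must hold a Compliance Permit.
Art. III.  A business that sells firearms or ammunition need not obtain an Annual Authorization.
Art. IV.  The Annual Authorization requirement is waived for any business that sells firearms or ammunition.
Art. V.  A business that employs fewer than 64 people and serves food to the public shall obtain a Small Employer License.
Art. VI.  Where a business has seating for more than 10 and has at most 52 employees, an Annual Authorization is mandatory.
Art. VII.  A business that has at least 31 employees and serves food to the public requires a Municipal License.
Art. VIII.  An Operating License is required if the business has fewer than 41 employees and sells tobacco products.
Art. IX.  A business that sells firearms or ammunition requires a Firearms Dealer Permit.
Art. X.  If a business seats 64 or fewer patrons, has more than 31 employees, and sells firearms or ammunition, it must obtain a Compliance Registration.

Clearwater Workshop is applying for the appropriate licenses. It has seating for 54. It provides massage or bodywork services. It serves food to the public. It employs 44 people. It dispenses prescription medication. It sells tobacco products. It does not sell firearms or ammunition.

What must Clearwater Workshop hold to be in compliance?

Art. I. does not sell firearms or ammunition → Regulatory Authorization not required.
Art. II. employees 44 ≥ 17 → Compliance Permit not required.
Art. III. does not sell firearms or ammunition → Annual Authorization exemption does not apply.
Art. IV. does not sell firearms or ammunition → Annual Authorization exemption does not apply.
Art. V. employees 44 < 64; serves food to the public → Small Employer License required.
Art. VI. seating 54 > 10; employees 44 ≤ 52 → Annual Authorization required.
Art. VII. employees 44 ≥ 31; serves food to the public → Municipal License required.
Art. VIII. employees 44 ≥ 41; sells tobacco products → Operating License not required.
Art. IX. does not sell firearms or ammunition → Firearms Dealer Permit not required.
Art. X. seating 54 ≤ 64; employees 44 > 31; does not sell firearms or ammunition → Compliance Registration not required.

Annual Authorization, Municipal License, Small Employer License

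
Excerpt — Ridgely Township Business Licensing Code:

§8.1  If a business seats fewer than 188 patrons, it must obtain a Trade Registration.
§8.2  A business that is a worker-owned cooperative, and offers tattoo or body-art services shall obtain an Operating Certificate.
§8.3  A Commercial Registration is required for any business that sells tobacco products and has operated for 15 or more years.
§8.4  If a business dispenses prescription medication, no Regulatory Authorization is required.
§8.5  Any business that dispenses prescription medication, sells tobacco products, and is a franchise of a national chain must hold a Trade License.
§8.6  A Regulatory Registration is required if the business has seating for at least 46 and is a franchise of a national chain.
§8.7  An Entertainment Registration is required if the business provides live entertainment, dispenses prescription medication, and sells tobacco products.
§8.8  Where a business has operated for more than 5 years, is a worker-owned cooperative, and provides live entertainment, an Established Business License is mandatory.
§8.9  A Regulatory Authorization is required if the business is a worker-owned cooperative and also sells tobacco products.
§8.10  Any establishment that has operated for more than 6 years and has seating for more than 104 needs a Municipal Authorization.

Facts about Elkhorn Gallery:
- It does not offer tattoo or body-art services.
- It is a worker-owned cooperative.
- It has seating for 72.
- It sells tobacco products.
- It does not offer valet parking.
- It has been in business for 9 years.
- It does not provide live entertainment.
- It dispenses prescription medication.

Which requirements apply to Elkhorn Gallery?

§8.1 seating 72 < 188 → Trade Registration required.
§8.2 is a worker-owned cooperative; does not offer tattoo or body-art services → Operating Certificate not required.
§8.3 sells tobacco products; years in business 9 < 15 → Commercial Registration not required.
§8.4 dispenses prescription medication → exempt from Regulatory Authorization.
§8.5 dispenses prescription medication; sells tobacco products; is a worker-owned cooperative (not: is a franchise of a national chain) → Trade License not required.
§8.6 seating 72 ≥ 46; is a worker-owned cooperative (not: is a franchise of a national chain) → Regulatory Registration not required.
§8.7 does not provide live entertainment; dispenses prescription medication; sells tobacco products → Entertainment Registration not required.
§8.8 years in business 9 > 5; is a worker-owned cooperative; does not provide live entertainment → Established Business License not required.
§8.9 is a worker-owned cooperative; sells tobacco products → Regulatory Authorization required.
§8.10 years in business 9 > 6; seating 72 ≤ 104 → Municipal Authorization not required.

Trade Registration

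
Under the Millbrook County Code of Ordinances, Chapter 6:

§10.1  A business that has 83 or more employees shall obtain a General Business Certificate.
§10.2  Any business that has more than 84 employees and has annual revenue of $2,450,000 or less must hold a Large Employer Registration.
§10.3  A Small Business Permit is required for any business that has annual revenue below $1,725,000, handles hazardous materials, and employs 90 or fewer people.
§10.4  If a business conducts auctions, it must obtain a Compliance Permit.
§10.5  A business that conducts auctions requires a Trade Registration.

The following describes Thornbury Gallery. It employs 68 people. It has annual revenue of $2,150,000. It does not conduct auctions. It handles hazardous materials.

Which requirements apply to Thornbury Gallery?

None

§10.1 employees 68 < 83 → General Business Certificate not required.
§10.2 employees 68 ≤ 84; revenue $2,150,000 ≤ $2,450,000 → Large Employer Registration not required.
§10.3 revenue $2,150,000 ≥ $1,725,000; handles hazardous materials; employees 68 ≤ 90 → Small Business Permit not required.
§10.4 does not conduct auctions → Compliance Permit not required.
§10.5 does not conduct auctions → Trade Registration not required.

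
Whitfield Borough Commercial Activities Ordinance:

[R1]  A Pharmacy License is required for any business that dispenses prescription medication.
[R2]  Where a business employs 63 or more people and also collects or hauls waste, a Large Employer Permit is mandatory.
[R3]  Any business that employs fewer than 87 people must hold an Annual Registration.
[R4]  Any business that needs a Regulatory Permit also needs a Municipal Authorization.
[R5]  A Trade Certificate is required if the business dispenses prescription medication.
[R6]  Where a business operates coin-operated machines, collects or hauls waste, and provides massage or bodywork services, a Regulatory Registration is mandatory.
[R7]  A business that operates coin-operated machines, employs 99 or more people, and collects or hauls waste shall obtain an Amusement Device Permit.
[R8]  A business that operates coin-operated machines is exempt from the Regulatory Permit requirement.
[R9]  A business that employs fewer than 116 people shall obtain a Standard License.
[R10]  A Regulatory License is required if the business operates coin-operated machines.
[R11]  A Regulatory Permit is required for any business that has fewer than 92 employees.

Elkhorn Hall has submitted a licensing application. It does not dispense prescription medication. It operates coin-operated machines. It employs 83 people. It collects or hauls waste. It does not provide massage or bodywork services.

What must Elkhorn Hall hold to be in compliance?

[R1] does not dispense prescription medication → Pharmacy License not required.
[R2] employees 83 ≥ 63; collects or hauls waste → Large Employer Permit required.
[R3] employees 83 < 87 → Annual Registration required.
[R4] Regulatory Permit is not required → no effect.
[R5] does not dispense prescription medication → Trade Certificate not required.
[R6] operates coin-operated machines; collects or hauls waste; does not provide massage or bodywork services → Regulatory Registration not required.
[R7] operates coin-operated machines; employees 83 < 99; collects or hauls waste → Amusement Device Permit not required.
[R8] operates coin-operated machines → exempt from Regulatory Permit.
[R9] employees 83 < 116 → Standard License required.
[R10] operates coin-operated machines → Regulatory License required.
[R11] employees 83 < 92 → Regulatory Permit required.

Annual Registration, Large Employer Permit, Regulatory License, Standard License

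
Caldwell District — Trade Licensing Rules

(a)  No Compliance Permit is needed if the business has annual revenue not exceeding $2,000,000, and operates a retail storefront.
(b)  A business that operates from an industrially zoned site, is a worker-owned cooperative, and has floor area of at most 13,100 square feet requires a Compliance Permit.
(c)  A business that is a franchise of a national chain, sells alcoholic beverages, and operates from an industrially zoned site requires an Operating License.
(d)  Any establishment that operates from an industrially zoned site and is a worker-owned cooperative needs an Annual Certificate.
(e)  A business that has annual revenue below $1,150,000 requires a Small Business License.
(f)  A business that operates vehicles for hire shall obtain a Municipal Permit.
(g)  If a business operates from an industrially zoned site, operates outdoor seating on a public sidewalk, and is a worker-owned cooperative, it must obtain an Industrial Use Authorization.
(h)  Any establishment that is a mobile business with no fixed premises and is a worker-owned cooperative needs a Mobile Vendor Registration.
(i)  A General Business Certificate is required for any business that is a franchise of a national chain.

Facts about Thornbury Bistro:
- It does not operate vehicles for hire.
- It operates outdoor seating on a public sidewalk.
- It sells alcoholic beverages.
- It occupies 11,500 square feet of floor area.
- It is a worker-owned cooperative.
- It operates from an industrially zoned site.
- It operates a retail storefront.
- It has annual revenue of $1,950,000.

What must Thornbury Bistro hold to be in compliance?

(a) revenue $1,950,000 ≤ $2,000,000; operates a retail storefront → exempt from Compliance Permit.
(b) operates from an industrially zoned site; is a worker-owned cooperative; floor area 11,500 square feet ≤ 13,100 square feet → Compliance Permit required.
(c) is a worker-owned cooperative (not: is a franchise of a national chain); sells alcoholic beverages; operates from an industrially zoned site → Operating License not required.
(d) operates from an industrially zoned site; is a worker-owned cooperative → Annual Certificate required.
(e) revenue $1,950,000 ≥ $1,150,000 → Small Business License not required.
(f) does not operate vehicles for hire → Municipal Permit not required.
(g) operates from an industrially zoned site; operates outdoor seating on a public sidewalk; is a worker-owned cooperative → Industrial Use Authorization required.
(h) operates from an industrially zoned site (not: is a mobile business with no fixed premises); is a worker-owned cooperative → Mobile Vendor Registration not required.
(i) is a worker-owned cooperative (not: is a franchise of a national chain) → General Business Certificate not required.

Annual Certificate, Industrial Use Authorization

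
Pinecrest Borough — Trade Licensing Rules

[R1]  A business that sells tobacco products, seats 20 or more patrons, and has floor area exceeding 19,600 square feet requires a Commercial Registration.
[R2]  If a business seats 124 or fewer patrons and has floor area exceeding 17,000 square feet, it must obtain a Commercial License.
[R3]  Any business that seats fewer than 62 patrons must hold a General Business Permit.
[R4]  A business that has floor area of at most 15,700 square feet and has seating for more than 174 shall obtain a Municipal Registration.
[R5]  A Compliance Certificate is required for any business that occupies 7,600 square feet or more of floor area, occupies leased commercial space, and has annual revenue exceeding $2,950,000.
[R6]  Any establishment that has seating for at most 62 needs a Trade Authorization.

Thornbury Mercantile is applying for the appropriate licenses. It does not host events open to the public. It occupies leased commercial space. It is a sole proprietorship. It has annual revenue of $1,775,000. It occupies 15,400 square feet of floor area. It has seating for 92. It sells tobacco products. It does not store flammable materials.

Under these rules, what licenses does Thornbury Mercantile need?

[R1] sells tobacco products; seating 92 ≥ 20; floor area 15,400 square feet ≤ 19,600 square feet → Commercial Registration not required.
[R2] seating 92 ≤ 124; floor area 15,400 square feet ≤ 17,000 square feet → Commercial License not required.
[R3] seating 92 ≥ 62 → General Business Permit not required.
[R4] floor area 15,400 square feet ≤ 15,700 square feet; seating 92 ≤ 174 → Municipal Registration not required.
[R5] floor area 15,400 square feet ≥ 7,600 square feet; occupies leased commercial space; revenue $1,775,000 ≤ $2,950,000 → Compliance Certificate not required.
[R6] seating 92 > 62 → Trade Authorization not required.

None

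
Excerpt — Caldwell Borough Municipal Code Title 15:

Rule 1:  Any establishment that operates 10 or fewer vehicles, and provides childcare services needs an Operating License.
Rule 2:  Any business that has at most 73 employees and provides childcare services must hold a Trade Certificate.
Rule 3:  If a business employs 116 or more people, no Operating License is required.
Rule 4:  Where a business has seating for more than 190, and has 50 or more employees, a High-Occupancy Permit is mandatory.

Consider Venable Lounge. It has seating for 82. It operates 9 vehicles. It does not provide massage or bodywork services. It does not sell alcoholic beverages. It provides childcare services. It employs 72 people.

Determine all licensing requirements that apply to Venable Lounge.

Rule 1: vehicles 9 ≤ 10; provides childcare services → Operating License required.
Rule 2: employees 72 ≤ 73; provides childcare services → Trade Certificate required.
Rule 3: employees 72 < 116 → Operating License exemption does not apply.
Rule 4: seating 82 ≤ 190; employees 72 ≥ 50 → High-Occupancy Permit not required.

Operating License, Trade Certificate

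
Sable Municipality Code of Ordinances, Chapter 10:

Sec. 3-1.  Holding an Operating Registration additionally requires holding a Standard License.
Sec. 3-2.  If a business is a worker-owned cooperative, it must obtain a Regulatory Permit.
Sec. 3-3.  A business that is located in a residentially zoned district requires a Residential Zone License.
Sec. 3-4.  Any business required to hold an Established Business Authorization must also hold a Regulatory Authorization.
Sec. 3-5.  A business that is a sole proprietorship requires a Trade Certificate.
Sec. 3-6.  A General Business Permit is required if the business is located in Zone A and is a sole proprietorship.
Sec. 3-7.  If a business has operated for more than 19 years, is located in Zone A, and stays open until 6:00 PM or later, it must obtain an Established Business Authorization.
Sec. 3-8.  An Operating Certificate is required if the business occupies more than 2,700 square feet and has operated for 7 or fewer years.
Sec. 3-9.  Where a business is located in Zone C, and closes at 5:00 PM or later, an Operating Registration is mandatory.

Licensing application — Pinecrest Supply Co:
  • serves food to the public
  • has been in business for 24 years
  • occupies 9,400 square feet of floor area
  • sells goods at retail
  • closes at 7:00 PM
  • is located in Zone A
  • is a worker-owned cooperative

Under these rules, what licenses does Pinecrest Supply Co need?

Established Business Authorization, Regulatory Authorization, Regulatory Permit

Sec. 3-1. Operating Registration is not required → no effect.
Sec. 3-2. is a worker-owned cooperative → Regulatory Permit required.
Sec. 3-3. is located in Zone A (not: is located in a residentially zoned district) → Residential Zone License not required.
Sec. 3-4. Established Business Authorization is required → Regulatory Authorization also required.
Sec. 3-5. is a worker-owned cooperative (not: is a sole proprietorship) → Trade Certificate not required.
Sec. 3-6. is located in Zone A; is a worker-owned cooperative (not: is a sole proprietorship) → General Business Permit not required.
Sec. 3-7. years in business 24 > 19; is located in Zone A; closes 7:00 PM, after 6:00 PM → Established Business Authorization required.
Sec. 3-8. floor area 9,400 square feet > 2,700 square feet; years in business 24 > 7 → Operating Certificate not required.
Sec. 3-9. is located in Zone A (not: is located in Zone C); closes 7:00 PM, after 5:00 PM → Operating Registration not required.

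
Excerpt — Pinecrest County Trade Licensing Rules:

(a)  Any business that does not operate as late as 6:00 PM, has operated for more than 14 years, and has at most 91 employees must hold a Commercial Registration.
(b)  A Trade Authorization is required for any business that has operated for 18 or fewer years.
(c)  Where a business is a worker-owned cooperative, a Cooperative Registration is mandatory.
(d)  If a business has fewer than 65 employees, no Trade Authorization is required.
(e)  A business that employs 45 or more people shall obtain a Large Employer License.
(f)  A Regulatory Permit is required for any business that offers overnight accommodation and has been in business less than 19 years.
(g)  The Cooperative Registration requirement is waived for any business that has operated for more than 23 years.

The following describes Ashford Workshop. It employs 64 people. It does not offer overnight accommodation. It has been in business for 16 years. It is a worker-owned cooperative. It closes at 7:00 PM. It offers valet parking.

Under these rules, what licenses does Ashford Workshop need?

Cooperative Registration, Large Employer License

(a) closes 7:00 PM, after 6:00 PM; years in business 16 > 14; employees 64 ≤ 91 → Commercial Registration not required.
(b) years in business 16 ≤ 18 → Trade Authorization required.
(c) is a worker-owned cooperative → Cooperative Registration required.
(d) employees 64 < 65 → exempt from Trade Authorization.
(e) employees 64 ≥ 45 → Large Employer License required.
(f) does not offer overnight accommodation; years in business 16 < 19 → Regulatory Permit not required.
(g) years in business 16 ≤ 23 → Cooperative Registration exemption does not apply.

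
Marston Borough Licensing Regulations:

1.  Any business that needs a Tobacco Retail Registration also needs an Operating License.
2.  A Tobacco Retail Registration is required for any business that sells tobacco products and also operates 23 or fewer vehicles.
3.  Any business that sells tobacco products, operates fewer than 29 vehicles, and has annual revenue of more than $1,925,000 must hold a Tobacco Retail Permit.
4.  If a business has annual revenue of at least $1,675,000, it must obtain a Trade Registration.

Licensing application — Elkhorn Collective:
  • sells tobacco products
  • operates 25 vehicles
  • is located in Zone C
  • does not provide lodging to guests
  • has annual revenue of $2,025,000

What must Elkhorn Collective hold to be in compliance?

Tobacco Retail Permit, Trade Registration

1. Tobacco Retail Registration is not required → no effect.
2. sells tobacco products; vehicles 25 > 23 → Tobacco Retail Registration not required.
3. sells tobacco products; vehicles 25 < 29; revenue $2,025,000 > $1,925,000 → Tobacco Retail Permit required.
4. revenue $2,025,000 ≥ $1,675,000 → Trade Registration required.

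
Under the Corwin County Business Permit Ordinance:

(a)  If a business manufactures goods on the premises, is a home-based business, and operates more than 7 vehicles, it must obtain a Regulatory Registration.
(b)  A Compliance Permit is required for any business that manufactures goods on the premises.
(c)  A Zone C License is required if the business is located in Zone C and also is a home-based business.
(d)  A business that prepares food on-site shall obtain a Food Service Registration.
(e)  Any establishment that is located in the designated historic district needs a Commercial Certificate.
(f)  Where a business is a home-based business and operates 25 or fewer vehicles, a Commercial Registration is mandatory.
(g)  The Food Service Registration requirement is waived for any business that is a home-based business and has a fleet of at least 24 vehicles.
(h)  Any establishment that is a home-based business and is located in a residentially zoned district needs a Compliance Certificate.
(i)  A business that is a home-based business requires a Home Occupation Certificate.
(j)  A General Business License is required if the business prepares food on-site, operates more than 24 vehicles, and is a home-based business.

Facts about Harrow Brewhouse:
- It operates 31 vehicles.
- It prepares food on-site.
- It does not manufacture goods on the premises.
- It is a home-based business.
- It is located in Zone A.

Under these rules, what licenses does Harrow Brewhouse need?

(a) does not manufacture goods on the premises; is a home-based business; vehicles 31 > 7 → Regulatory Registration not required.
(b) does not manufacture goods on the premises → Compliance Permit not required.
(c) is located in Zone A (not: is located in Zone C); is a home-based business → Zone C License not required.
(d) prepares food on-site → Food Service Registration required.
(e) is located in Zone A (not: is located in the designated historic district) → Commercial Certificate not required.
(f) is a home-based business; vehicles 31 > 25 → Commercial Registration not required.
(g) is a home-based business; vehicles 31 ≥ 24 → exempt from Food Service Registration.
(h) is a home-based business; is located in Zone A (not: is located in a residentially zoned district) → Compliance Certificate not required.
(i) is a home-based business → Home Occupation Certificate required.
(j) prepares food on-site; vehicles 31 > 24; is a home-based business → General Business License required.

General Business License, Home Occupation Certificate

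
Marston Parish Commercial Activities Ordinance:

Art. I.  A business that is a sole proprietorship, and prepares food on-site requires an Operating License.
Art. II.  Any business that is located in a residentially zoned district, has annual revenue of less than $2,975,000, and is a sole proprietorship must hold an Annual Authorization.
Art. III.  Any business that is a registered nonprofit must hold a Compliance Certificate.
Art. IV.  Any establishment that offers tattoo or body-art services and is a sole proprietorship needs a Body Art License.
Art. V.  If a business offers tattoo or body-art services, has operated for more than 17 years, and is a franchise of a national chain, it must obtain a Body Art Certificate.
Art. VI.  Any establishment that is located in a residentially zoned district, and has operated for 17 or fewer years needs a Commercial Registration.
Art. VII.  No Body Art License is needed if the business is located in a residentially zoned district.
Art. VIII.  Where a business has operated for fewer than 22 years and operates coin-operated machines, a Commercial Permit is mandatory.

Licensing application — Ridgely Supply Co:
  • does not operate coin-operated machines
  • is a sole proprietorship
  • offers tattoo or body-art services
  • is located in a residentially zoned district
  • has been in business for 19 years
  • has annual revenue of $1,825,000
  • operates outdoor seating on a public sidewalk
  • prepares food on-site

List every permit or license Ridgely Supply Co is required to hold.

Art. I. is a sole proprietorship; prepares food on-site → Operating License required.
Art. II. is located in a residentially zoned district; revenue $1,825,000 < $2,975,000; is a sole proprietorship → Annual Authorization required.
Art. III. is a sole proprietorship (not: is a registered nonprofit) → Compliance Certificate not required.
Art. IV. offers tattoo or body-art services; is a sole proprietorship → Body Art License required.
Art. V. offers tattoo or body-art services; years in business 19 > 17; is a sole proprietorship (not: is a franchise of a national chain) → Body Art Certificate not required.
Art. VI. is located in a residentially zoned district; years in business 19 > 17 → Commercial Registration not required.
Art. VII. is located in a residentially zoned district → exempt from Body Art License.
Art. VIII. years in business 19 < 22; does not operate coin-operated machines → Commercial Permit not required.

Annual Authorization, Operating License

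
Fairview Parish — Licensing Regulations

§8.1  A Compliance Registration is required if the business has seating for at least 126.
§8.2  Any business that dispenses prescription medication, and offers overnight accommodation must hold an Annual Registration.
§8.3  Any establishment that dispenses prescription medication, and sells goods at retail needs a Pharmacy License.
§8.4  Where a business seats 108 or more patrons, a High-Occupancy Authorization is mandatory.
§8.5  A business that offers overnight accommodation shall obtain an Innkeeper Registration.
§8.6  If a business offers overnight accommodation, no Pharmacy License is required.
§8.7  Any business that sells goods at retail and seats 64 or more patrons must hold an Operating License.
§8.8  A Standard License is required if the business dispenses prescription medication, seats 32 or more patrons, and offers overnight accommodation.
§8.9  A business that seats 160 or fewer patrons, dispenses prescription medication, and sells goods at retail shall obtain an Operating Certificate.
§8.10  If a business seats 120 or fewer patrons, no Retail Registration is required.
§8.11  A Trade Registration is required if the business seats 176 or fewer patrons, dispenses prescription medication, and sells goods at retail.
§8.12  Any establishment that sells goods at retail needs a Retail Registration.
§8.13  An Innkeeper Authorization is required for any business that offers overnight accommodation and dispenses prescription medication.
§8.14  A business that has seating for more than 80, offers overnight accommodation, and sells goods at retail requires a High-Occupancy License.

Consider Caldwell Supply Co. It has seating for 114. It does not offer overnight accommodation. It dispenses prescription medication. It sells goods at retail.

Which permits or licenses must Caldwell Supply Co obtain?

High-Occupancy Authorization, Operating Certificate, Operating License, Pharmacy License, Trade Registration

§8.1 seating 114 < 126 → Compliance Registration not required.
§8.2 dispenses prescription medication; does not offer overnight accommodation → Annual Registration not required.
§8.3 dispenses prescription medication; sells goods at retail → Pharmacy License required.
§8.4 seating 114 ≥ 108 → High-Occupancy Authorization required.
§8.5 does not offer overnight accommodation → Innkeeper Registration not required.
§8.6 does not offer overnight accommodation → Pharmacy License exemption does not apply.
§8.7 sells goods at retail; seating 114 ≥ 64 → Operating License required.
§8.8 dispenses prescription medication; seating 114 ≥ 32; does not offer overnight accommodation → Standard License not required.
§8.9 seating 114 ≤ 160; dispenses prescription medication; sells goods at retail → Operating Certificate required.
§8.10 seating 114 ≤ 120 → exempt from Retail Registration.
§8.11 seating 114 ≤ 176; dispenses prescription medication; sells goods at retail → Trade Registration required.
§8.12 sells goods at retail → Retail Registration required.
§8.13 does not offer overnight accommodation; dispenses prescription medication → Innkeeper Authorization not required.
§8.14 seating 114 > 80; does not offer overnight accommodation; sells goods at retail → High-Occupancy License not required.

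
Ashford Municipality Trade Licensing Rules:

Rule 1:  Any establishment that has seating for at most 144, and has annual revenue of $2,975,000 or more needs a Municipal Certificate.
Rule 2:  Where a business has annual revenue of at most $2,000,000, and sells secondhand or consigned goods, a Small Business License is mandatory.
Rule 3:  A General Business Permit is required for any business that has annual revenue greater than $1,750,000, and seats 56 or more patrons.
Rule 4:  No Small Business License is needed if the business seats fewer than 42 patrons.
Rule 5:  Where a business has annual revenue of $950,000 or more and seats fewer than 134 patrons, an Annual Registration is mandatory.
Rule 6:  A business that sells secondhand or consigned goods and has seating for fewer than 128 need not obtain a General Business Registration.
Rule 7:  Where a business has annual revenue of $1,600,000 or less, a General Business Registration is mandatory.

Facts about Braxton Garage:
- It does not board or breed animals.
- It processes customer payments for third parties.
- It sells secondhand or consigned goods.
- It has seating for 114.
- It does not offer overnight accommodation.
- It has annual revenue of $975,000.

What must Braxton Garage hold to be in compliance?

Annual Registration, Small Business License

Rule 1: seating 114 ≤ 144; revenue $975,000 < $2,975,000 → Municipal Certificate not required.
Rule 2: revenue $975,000 ≤ $2,000,000; sells secondhand or consigned goods → Small Business License required.
Rule 3: revenue $975,000 ≤ $1,750,000; seating 114 ≥ 56 → General Business Permit not required.
Rule 4: seating 114 ≥ 42 → Small Business License exemption does not apply.
Rule 5: revenue $975,000 ≥ $950,000; seating 114 < 134 → Annual Registration required.
Rule 6: sells secondhand or consigned goods; seating 114 < 128 → exempt from General Business Registration.
Rule 7: revenue $975,000 ≤ $1,600,000 → General Business Registration required.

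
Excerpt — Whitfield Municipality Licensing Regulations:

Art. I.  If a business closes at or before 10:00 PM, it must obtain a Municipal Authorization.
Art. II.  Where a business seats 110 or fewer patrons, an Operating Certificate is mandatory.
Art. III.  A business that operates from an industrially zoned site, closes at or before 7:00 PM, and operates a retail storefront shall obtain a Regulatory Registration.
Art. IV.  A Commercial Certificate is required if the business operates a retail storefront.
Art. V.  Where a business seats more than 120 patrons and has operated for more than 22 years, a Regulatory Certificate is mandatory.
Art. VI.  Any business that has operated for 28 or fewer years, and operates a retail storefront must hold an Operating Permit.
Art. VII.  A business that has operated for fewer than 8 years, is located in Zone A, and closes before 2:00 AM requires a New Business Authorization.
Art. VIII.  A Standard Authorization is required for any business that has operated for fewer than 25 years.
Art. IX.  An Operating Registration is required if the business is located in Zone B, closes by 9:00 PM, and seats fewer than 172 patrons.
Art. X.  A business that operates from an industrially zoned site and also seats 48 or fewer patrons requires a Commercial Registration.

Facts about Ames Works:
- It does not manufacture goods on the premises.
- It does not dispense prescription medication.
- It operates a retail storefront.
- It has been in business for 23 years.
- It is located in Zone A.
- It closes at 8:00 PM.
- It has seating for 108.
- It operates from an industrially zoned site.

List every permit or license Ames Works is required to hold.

Art. I. closes 8:00 PM, at/before 10:00 PM → Municipal Authorization required.
Art. II. seating 108 ≤ 110 → Operating Certificate required.
Art. III. operates from an industrially zoned site; closes 8:00 PM, after 7:00 PM; operates a retail storefront → Regulatory Registration not required.
Art. IV. operates a retail storefront → Commercial Certificate required.
Art. V. seating 108 ≤ 120; years in business 23 > 22 → Regulatory Certificate not required.
Art. VI. years in business 23 ≤ 28; operates a retail storefront → Operating Permit required.
Art. VII. years in business 23 ≥ 8; is located in Zone A; closes 8:00 PM, at/before 2:00 AM → New Business Authorization not required.
Art. VIII. years in business 23 < 25 → Standard Authorization required.
Art. IX. is located in Zone A (not: is located in Zone B); closes 8:00 PM, at/before 9:00 PM; seating 108 < 172 → Operating Registration not required.
Art. X. operates from an industrially zoned site; seating 108 > 48 → Commercial Registration not required.

Commercial Certificate, Municipal Authorization, Operating Certificate, Operating Permit, Standard Authorization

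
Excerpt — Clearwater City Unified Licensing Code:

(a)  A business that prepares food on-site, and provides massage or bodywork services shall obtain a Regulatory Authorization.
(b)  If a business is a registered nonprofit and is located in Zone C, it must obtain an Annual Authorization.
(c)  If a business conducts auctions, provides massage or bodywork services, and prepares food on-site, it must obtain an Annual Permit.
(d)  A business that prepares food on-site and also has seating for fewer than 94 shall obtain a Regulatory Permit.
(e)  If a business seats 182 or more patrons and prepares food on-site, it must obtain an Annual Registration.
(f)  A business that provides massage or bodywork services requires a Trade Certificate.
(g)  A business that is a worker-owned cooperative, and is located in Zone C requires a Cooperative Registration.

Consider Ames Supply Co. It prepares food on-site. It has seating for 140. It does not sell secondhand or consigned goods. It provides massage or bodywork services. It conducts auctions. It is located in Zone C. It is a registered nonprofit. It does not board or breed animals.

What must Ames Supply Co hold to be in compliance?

Annual Authorization, Annual Permit, Regulatory Authorization, Trade Certificate

(a) prepares food on-site; provides massage or bodywork services → Regulatory Authorization required.
(b) is a registered nonprofit; is located in Zone C → Annual Authorization required.
(c) conducts auctions; provides massage or bodywork services; prepares food on-site → Annual Permit required.
(d) prepares food on-site; seating 140 ≥ 94 → Regulatory Permit not required.
(e) seating 140 < 182; prepares food on-site → Annual Registration not required.
(f) provides massage or bodywork services → Trade Certificate required.
(g) is a registered nonprofit (not: is a worker-owned cooperative); is located in Zone C → Cooperative Registration not required.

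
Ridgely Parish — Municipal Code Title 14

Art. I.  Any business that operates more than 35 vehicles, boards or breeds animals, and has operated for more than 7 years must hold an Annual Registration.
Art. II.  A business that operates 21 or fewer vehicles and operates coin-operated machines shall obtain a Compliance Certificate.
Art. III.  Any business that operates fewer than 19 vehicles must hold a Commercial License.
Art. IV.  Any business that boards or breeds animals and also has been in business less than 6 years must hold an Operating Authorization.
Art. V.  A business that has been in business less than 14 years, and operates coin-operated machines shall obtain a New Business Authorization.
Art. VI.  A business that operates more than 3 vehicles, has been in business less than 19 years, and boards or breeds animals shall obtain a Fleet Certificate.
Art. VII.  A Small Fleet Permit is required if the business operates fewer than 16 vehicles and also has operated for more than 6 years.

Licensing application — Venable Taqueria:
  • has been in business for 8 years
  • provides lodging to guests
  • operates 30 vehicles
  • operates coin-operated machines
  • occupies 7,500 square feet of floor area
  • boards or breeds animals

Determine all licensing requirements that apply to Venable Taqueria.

Fleet Certificate, New Business Authorization

Art. I. vehicles 30 ≤ 35; boards or breeds animals; years in business 8 > 7 → Annual Registration not required.
Art. II. vehicles 30 > 21; operates coin-operated machines → Compliance Certificate not required.
Art. III. vehicles 30 ≥ 19 → Commercial License not required.
Art. IV. boards or breeds animals; years in business 8 ≥ 6 → Operating Authorization not required.
Art. V. years in business 8 < 14; operates coin-operated machines → New Business Authorization required.
Art. VI. vehicles 30 > 3; years in business 8 < 19; boards or breeds animals → Fleet Certificate required.
Art. VII. vehicles 30 ≥ 16; years in business 8 > 6 → Small Fleet Permit not required.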